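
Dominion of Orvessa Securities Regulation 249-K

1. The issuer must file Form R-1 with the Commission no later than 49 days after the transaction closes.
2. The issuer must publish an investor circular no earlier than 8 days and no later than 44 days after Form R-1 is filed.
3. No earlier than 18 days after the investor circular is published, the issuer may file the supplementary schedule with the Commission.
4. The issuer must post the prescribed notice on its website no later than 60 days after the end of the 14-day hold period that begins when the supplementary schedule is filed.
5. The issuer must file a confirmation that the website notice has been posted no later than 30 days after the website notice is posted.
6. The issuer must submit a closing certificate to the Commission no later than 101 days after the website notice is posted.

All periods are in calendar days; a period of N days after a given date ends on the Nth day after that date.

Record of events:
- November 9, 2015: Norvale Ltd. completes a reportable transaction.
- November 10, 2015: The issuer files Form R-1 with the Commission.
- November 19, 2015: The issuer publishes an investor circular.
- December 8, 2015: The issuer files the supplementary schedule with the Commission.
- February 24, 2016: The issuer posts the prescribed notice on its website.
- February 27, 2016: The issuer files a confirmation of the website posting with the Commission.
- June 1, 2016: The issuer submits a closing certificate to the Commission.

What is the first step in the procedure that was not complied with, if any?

(1) due by November 9, 2015 + 49 days = December 28, 2015; November 10, 2015 is within that limit.
(2) the permitted window runs from November 10, 2015 + 8 = November 18, 2015 to November 10, 2015 + 44 = December 24, 2015; done November 19, 2015 — within the window.
(3) permitted from November 19, 2015 + 18 days = December 7, 2015 onward; done December 8, 2015 — permitted.
(4) due by December 22, 2015 + 60 days = February 20, 2016; not done until February 24, 2016, 4 days after the deadline.

Step 4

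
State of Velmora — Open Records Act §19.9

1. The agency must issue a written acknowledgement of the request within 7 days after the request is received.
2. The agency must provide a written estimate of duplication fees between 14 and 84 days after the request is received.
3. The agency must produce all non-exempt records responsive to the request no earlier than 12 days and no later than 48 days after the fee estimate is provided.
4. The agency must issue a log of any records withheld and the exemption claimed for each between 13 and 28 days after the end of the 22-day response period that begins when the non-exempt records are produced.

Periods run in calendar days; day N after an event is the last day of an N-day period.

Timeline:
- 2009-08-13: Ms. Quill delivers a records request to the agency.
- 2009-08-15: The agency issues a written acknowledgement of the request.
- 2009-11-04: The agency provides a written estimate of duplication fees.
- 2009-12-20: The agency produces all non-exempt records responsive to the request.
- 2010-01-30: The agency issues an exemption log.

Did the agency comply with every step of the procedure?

Yes

(1) due by 2009-08-13 + 7 days = 2009-08-20; completed 2009-08-15, before the deadline.
(2) the permitted window runs from 2009-08-13 + 14 = 2009-08-27 to 2009-08-13 + 84 = 2009-11-05; done 2009-11-04 — within the window.
(3) the permitted window runs from 2009-11-04 + 12 = 2009-11-16 to 2009-11-04 + 48 = 2009-12-22; done 2009-12-20, which is between those dates.
(4) the permitted window runs from 2010-01-11 + 13 = 2010-01-24 to 2010-01-11 + 28 = 2010-02-08; done 2010-01-30 — within the window.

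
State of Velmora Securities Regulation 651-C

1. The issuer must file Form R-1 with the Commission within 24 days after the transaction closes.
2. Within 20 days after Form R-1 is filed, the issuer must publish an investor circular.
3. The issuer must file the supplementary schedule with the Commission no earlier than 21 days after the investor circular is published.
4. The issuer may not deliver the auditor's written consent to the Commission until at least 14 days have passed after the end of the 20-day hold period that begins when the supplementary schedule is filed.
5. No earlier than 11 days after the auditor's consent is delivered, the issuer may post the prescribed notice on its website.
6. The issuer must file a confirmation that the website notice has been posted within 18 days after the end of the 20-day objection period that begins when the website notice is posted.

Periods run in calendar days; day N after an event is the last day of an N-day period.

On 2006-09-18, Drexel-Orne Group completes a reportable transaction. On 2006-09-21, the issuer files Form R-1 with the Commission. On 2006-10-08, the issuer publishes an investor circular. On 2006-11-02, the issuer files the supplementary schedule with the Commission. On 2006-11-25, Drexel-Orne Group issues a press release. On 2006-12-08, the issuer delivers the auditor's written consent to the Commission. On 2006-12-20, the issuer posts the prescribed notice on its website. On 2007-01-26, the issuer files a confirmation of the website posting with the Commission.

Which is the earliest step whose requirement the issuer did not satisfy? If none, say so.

(1) due by 2006-09-18 + 24 days = 2006-10-12; 2006-09-21 is within that limit.
(2) due by 2006-09-21 + 20 days = 2006-10-11; 2006-10-08 is within that limit.
(3) permitted from 2006-10-08 + 21 days = 2006-10-29 onward; done 2006-11-02, after the minimum wait.
(4) permitted from 2006-11-22 + 14 days = 2006-12-06 onward; 2006-12-08 is on or after that date.
(5) permitted from 2006-12-08 + 11 days = 2006-12-19 onward; done 2006-12-20, after the minimum wait.
(6) due by 2007-01-09 + 18 days = 2007-01-27; done 2007-01-26 — timely.

None — every step was satisfied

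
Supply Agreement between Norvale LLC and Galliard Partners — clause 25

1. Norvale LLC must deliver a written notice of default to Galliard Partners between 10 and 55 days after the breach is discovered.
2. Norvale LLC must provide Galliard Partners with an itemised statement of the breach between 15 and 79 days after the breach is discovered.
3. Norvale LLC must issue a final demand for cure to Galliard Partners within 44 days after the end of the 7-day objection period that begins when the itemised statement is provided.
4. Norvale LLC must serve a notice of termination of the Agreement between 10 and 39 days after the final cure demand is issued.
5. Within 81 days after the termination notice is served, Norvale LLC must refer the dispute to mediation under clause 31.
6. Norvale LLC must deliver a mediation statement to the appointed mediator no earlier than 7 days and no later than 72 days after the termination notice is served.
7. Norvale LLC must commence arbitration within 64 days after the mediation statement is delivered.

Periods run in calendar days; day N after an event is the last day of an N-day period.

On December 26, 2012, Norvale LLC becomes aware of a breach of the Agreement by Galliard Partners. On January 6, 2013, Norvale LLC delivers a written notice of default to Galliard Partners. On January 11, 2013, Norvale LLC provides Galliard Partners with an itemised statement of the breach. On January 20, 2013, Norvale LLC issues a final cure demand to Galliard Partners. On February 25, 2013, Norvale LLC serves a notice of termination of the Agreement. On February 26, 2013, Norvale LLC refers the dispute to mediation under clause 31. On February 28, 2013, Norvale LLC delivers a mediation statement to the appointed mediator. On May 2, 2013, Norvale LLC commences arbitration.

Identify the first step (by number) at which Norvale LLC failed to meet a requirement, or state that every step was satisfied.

Step 6

Step 1: the window is 10–55 days after December 26, 2012 (when the breach is discovered), so January 5, 2013 through February 19, 2013; January 6, 2013 falls inside that range.
Step 2: the window is 15–79 days after December 26, 2012 (when the breach is discovered), so January 10, 2013 through March 15, 2013; done January 11, 2013 — within the window.
Step 3: 44 days after January 18, 2013 (end of the 7-day objection period, which began when the itemised statement is provided on January 11, 2013) is March 3, 2013; done January 20, 2013 — timely.
Step 4: the window is 10–39 days after January 20, 2013 (when the final cure demand is issued), so January 30, 2013 through February 28, 2013; done February 25, 2013 — within the window.
Step 5: 81 days after February 25, 2013 (when the termination notice is served) is May 17, 2013; completed February 26, 2013, before the deadline.
Step 6: the window is 7–72 days after February 25, 2013 (when the termination notice is served), so March 4, 2013 through May 8, 2013; done February 28, 2013 — 4 days before the window opened.
The analysis stops there.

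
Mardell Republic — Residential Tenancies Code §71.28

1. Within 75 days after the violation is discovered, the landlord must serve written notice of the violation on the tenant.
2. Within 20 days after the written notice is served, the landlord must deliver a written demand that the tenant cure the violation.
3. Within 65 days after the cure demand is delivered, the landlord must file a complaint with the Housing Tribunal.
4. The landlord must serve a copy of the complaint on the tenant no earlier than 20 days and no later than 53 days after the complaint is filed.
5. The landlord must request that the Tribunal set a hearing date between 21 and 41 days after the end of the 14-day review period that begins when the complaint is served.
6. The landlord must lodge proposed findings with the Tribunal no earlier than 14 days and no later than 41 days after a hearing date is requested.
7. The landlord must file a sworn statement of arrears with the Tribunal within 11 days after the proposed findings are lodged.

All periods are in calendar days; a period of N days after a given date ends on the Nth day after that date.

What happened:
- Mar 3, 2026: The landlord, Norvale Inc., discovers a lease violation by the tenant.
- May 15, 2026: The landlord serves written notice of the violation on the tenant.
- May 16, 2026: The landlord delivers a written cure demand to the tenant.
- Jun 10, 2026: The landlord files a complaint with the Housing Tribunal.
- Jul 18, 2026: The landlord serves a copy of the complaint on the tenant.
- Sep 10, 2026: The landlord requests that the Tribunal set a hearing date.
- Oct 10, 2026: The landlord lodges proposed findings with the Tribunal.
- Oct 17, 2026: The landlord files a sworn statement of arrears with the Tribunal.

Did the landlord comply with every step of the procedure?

Step 1: 75 days after Mar 3, 2026 (when the violation is discovered) is May 17, 2026; done May 15, 2026 — timely.
Step 2: 20 days after May 15, 2026 (when the written notice is served) is Jun 4, 2026; May 16, 2026 is within that limit.
Step 3: 65 days after May 16, 2026 (when the cure demand is delivered) is Jul 20, 2026; Jun 10, 2026 is within that limit.
Step 4: the window is 20–53 days after Jun 10, 2026 (when the complaint is filed), so Jun 30, 2026 through Aug 2, 2026; done Jul 18, 2026, which is between those dates.
Step 5: the window is 21–41 days after Aug 1, 2026 (end of the 14-day review period, which began when the complaint is served on Jul 18, 2026), so Aug 22, 2026 through Sep 11, 2026; done Sep 10, 2026 — within the window.
Step 6: the window is 14–41 days after Sep 10, 2026 (when a hearing date is requested), so Sep 24, 2026 through Oct 21, 2026; done Oct 10, 2026 — within the window.
Step 7: 11 days after Oct 10, 2026 (when the proposed findings are lodged) is Oct 21, 2026; completed Oct 17, 2026, before the deadline.

Yes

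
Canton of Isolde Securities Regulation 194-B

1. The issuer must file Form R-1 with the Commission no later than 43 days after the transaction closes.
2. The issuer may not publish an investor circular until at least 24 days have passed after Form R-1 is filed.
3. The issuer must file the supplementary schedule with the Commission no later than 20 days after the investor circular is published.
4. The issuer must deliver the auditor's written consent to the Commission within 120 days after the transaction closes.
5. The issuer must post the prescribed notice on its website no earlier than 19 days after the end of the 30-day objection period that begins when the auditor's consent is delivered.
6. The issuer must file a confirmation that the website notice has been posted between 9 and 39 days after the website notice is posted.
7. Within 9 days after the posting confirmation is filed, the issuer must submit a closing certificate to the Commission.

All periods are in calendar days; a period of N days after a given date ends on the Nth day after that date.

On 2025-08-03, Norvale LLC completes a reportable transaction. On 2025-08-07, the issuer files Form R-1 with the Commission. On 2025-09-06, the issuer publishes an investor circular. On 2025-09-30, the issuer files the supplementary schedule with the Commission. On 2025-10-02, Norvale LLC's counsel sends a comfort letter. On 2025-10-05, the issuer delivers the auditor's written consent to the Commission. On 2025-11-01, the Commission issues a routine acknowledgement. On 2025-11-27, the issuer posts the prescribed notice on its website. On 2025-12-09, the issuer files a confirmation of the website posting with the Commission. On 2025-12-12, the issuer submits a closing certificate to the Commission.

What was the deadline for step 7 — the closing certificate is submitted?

2025-12-18

Step 7 runs from 2025-12-09, when the posting confirmation is filed. 9 days after 2025-12-09 is 2025-12-18.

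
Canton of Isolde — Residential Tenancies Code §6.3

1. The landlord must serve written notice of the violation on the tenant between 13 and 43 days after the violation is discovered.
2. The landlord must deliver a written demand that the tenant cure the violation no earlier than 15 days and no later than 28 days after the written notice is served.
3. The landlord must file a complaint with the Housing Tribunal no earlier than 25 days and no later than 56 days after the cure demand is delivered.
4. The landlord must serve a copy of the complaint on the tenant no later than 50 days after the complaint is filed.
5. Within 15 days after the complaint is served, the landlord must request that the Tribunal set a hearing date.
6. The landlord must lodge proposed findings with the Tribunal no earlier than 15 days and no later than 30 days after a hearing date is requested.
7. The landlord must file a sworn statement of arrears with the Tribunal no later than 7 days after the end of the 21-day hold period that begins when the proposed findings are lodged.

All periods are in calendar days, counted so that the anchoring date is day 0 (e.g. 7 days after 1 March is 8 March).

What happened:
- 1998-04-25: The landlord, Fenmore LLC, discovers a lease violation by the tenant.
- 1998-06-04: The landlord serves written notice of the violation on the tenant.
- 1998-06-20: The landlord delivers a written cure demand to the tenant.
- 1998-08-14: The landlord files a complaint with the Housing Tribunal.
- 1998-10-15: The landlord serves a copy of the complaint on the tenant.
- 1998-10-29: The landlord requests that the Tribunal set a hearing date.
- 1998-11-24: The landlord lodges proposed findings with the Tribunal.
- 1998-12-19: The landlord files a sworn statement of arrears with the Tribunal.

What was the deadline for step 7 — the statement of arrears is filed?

The proposed findings are lodged on 1998-11-24; the 21-day hold period therefore ends 1998-12-15, and step 7 runs from that date. 7 days after 1998-12-15 is 1998-12-22.

1998-12-22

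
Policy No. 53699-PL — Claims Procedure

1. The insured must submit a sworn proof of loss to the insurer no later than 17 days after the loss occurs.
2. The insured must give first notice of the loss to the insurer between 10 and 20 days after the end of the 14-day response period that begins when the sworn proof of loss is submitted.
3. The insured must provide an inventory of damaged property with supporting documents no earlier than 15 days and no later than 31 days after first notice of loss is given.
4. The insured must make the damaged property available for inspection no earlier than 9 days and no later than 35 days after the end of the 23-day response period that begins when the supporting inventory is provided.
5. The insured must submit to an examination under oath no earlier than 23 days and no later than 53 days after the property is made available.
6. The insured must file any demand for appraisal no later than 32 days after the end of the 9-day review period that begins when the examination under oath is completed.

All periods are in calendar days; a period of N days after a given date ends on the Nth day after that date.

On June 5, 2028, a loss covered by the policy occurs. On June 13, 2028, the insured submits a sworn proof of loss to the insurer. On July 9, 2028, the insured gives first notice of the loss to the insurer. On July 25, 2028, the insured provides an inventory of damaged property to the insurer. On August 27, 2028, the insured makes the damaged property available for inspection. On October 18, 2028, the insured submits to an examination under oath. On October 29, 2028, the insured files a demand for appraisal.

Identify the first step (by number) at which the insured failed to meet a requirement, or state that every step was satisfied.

None — every step was satisfied

(1) due by June 5, 2028 + 17 days = June 22, 2028; June 13, 2028 is within that limit.
(2) the permitted window runs from June 27, 2028 + 10 = July 7, 2028 to June 27, 2028 + 20 = July 17, 2028; July 9, 2028 falls inside that range.
(3) the permitted window runs from July 9, 2028 + 15 = July 24, 2028 to July 9, 2028 + 31 = August 9, 2028; done July 25, 2028, which is between those dates.
(4) the permitted window runs from August 17, 2028 + 9 = August 26, 2028 to August 17, 2028 + 35 = September 21, 2028; done August 27, 2028, which is between those dates.
(5) the permitted window runs from August 27, 2028 + 23 = September 19, 2028 to August 27, 2028 + 53 = October 19, 2028; October 18, 2028 falls inside that range.
(6) due by October 27, 2028 + 32 days = November 28, 2028; done October 29, 2028 — timely.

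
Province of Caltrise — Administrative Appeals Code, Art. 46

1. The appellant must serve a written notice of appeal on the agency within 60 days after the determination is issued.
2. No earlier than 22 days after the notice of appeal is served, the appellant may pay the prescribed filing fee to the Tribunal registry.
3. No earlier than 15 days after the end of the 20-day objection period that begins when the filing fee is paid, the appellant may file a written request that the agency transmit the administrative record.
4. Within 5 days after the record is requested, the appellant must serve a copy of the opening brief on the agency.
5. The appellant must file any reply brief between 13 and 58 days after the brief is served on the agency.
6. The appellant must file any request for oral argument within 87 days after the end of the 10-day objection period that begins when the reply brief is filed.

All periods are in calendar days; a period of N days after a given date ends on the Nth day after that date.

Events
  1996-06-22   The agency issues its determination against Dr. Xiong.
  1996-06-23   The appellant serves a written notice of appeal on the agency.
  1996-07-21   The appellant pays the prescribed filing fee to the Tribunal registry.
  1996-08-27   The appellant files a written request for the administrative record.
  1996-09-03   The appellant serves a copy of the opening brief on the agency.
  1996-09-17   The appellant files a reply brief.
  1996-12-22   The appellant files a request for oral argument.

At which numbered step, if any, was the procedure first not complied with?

Step 1: 60 days after 1996-06-22 (when the determination is issued) is 1996-08-21; 1996-06-23 is within that limit.
Step 2: the earliest permitted date is 22 days after 1996-06-23 (when the notice of appeal is served), i.e. 1996-07-15; 1996-07-21 is on or after that date.
Step 3: the earliest permitted date is 15 days after 1996-08-10 (end of the 20-day objection period, which began when the filing fee is paid on 1996-07-21), i.e. 1996-08-25; done 1996-08-27 — permitted.
Step 4: 5 days after 1996-08-27 (when the record is requested) is 1996-09-01; 1996-09-03 misses that deadline by 2 days.

Step 4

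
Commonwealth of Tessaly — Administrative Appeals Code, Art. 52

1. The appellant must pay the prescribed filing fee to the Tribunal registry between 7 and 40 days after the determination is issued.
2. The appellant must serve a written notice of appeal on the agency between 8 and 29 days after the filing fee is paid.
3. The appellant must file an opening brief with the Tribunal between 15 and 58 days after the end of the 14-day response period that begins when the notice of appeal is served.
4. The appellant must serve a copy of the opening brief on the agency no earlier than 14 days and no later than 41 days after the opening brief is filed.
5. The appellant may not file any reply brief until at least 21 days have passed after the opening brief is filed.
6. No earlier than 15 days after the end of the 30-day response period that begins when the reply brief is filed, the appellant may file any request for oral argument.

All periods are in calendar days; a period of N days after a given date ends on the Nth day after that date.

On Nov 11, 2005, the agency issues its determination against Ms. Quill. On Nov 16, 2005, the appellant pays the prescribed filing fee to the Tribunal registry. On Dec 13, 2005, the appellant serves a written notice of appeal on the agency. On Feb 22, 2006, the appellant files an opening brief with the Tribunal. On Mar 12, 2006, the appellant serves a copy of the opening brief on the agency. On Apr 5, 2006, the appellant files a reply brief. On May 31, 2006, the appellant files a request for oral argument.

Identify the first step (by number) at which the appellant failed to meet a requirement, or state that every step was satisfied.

Step 1

(1) the permitted window runs from Nov 11, 2005 + 7 = Nov 18, 2005 to Nov 11, 2005 + 40 = Dec 21, 2005; Nov 16, 2005 is 2 days too early.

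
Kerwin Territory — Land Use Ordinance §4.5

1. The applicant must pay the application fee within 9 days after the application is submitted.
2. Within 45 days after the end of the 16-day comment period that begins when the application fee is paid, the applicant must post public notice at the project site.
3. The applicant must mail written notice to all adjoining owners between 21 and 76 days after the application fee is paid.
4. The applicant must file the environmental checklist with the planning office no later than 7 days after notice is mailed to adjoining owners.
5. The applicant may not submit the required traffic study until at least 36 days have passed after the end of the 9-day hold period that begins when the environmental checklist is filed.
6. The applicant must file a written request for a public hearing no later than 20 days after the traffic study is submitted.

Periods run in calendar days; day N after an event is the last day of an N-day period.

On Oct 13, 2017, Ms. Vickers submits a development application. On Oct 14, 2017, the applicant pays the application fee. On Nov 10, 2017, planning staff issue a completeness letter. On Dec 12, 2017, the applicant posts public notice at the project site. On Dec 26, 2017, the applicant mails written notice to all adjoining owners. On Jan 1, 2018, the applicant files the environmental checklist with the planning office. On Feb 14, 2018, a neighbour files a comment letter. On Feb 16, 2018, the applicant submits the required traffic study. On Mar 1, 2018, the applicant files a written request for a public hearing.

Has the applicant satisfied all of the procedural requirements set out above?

Yes

Step 1 — counting 9 days from Oct 13, 2017 (when the application is submitted) gives a deadline of Oct 22, 2017; Oct 14, 2017 is within that limit.
Step 2 — counting 45 days from Oct 30, 2017 (end of the 16-day comment period, which began when the application fee is paid on Oct 14, 2017) gives a deadline of Dec 14, 2017; Dec 12, 2017 is within that limit.
Step 3 — 21 and 76 days from Oct 14, 2017 (when the application fee is paid) are Nov 4, 2017 and Dec 29, 2017 respectively; done Dec 26, 2017 — within the window.
Step 4 — counting 7 days from Dec 26, 2017 (when notice is mailed to adjoining owners) gives a deadline of Jan 2, 2018; done Jan 1, 2018 — timely.
Step 5 — must wait 36 days from Jan 10, 2018 (end of the 9-day hold period, which began when the environmental checklist is filed on Jan 1, 2018), so not before Feb 15, 2018; Feb 16, 2018 is on or after that date.
Step 6 — counting 20 days from Feb 16, 2018 (when the traffic study is submitted) gives a deadline of Mar 8, 2018; completed Mar 1, 2018, before the deadline.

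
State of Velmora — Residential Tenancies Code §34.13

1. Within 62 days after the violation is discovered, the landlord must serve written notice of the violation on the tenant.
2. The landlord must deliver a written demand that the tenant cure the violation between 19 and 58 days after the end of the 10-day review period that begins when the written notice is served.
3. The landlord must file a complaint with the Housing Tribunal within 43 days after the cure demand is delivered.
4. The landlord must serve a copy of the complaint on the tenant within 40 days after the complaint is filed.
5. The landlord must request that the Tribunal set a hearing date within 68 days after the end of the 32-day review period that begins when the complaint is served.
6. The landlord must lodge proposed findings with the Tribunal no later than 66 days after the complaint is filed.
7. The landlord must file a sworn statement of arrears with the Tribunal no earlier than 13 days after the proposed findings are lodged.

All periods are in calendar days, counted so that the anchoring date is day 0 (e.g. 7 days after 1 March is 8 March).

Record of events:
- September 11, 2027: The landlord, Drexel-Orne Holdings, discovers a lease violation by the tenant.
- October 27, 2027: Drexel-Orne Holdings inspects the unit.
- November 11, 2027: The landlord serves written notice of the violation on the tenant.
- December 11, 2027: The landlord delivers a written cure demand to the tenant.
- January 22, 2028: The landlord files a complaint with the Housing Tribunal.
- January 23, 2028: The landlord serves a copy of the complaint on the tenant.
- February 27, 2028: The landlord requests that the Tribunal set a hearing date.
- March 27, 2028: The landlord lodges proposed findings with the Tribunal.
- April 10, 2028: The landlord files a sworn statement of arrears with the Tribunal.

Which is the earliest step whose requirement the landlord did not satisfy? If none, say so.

None — every step was satisfied

(1) due by September 11, 2027 + 62 days = November 12, 2027; completed November 11, 2027, before the deadline.
(2) the permitted window runs from November 21, 2027 + 19 = December 10, 2027 to November 21, 2027 + 58 = January 18, 2028; December 11, 2027 falls inside that range.
(3) due by December 11, 2027 + 43 days = January 23, 2028; completed January 22, 2028, before the deadline.
(4) due by January 22, 2028 + 40 days = March 2, 2028; done January 23, 2028 — timely.
(5) due by February 24, 2028 + 68 days = May 2, 2028; February 27, 2028 is within that limit.
(6) due by January 22, 2028 + 66 days = March 28, 2028; completed March 27, 2028, before the deadline.
(7) permitted from March 27, 2028 + 13 days = April 9, 2028 onward; done April 10, 2028 — permitted.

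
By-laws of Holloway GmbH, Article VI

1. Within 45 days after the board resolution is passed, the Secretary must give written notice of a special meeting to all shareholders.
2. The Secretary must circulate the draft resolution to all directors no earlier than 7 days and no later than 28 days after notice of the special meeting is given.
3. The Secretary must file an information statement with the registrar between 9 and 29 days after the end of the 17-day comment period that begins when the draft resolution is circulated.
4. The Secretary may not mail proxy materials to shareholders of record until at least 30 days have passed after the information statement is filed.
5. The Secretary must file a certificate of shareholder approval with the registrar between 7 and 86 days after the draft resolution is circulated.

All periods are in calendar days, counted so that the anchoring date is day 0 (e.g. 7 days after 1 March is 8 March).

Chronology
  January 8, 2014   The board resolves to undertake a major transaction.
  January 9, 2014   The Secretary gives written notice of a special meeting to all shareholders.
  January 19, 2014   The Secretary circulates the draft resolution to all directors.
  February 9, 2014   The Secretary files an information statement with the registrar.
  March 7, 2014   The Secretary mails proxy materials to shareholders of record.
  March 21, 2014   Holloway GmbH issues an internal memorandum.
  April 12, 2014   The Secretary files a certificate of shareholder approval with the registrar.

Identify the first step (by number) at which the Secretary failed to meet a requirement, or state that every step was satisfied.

Step 3

Step 1: 45 days after January 8, 2014 (when the board resolution is passed) is February 22, 2014; completed January 9, 2014, before the deadline.
Step 2: the window is 7–28 days after January 9, 2014 (when notice of the special meeting is given), so January 16, 2014 through February 6, 2014; January 19, 2014 falls inside that range.
Step 3: the window is 9–29 days after February 5, 2014 (end of the 17-day comment period, which began when the draft resolution is circulated on January 19, 2014), so February 14, 2014 through March 6, 2014; done February 9, 2014 — 5 days before the window opened.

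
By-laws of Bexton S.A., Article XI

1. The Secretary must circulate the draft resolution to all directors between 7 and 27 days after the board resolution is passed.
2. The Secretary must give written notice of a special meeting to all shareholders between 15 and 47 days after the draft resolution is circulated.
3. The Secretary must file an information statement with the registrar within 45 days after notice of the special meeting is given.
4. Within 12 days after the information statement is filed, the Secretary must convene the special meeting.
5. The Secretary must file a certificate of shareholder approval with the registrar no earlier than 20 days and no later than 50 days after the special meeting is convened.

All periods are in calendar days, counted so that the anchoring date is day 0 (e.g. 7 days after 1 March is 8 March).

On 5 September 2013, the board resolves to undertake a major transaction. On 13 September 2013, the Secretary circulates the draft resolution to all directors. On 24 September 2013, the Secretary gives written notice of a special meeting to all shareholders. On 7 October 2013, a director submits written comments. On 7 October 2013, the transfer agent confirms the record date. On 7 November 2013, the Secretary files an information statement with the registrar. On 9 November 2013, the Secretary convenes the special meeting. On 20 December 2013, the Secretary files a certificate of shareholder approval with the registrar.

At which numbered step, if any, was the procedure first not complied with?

(1) the permitted window runs from 5 September 2013 + 7 = 12 September 2013 to 5 September 2013 + 27 = 2 October 2013; 13 September 2013 falls inside that range.
(2) the permitted window runs from 13 September 2013 + 15 = 28 September 2013 to 13 September 2013 + 47 = 30 October 2013; done 24 September 2013 — 4 days before the window opened.

Step 2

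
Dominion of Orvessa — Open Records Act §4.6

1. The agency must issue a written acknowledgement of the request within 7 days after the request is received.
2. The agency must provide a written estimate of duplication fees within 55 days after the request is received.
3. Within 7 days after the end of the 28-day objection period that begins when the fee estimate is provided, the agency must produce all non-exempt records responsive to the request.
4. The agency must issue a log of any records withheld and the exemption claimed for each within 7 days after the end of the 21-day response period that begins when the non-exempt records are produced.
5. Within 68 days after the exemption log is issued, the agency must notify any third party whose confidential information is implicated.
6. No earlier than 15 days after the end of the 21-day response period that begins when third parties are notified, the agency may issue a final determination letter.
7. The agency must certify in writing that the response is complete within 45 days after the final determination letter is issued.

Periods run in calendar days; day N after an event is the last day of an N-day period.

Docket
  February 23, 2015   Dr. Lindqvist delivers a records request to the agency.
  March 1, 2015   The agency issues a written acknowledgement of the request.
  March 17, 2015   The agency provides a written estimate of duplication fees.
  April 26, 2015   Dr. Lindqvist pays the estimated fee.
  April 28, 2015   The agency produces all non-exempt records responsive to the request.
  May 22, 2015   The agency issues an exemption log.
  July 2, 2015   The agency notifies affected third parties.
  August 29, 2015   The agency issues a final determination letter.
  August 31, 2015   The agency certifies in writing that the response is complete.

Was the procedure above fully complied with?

(1) due by February 23, 2015 + 7 days = March 2, 2015; March 1, 2015 is within that limit.
(2) due by February 23, 2015 + 55 days = April 19, 2015; completed March 17, 2015, before the deadline.
(3) due by April 14, 2015 + 7 days = April 21, 2015; April 28, 2015 misses that deadline by 7 days.
No need to go further; step 3 was not satisfied.

No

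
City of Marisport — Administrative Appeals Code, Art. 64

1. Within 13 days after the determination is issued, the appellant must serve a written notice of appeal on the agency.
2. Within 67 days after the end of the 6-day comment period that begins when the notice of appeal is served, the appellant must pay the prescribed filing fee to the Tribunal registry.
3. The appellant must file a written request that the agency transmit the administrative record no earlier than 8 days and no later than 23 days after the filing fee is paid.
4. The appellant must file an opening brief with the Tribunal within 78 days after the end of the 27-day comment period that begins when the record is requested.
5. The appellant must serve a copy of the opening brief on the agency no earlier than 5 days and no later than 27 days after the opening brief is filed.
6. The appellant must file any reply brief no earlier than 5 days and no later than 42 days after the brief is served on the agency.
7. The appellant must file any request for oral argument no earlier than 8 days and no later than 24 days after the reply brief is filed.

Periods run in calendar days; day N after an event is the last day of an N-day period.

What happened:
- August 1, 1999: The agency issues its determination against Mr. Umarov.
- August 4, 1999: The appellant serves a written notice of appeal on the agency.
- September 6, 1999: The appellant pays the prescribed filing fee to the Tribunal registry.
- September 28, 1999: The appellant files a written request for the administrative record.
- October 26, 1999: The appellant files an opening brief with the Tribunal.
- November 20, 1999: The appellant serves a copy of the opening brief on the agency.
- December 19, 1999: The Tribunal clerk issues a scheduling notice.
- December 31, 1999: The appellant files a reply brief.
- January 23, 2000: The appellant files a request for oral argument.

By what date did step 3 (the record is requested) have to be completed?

September 29, 1999

Step 3 runs from September 6, 1999, when the filing fee is paid. The window is 8–23 days after September 6, 1999; it closes on September 29, 1999.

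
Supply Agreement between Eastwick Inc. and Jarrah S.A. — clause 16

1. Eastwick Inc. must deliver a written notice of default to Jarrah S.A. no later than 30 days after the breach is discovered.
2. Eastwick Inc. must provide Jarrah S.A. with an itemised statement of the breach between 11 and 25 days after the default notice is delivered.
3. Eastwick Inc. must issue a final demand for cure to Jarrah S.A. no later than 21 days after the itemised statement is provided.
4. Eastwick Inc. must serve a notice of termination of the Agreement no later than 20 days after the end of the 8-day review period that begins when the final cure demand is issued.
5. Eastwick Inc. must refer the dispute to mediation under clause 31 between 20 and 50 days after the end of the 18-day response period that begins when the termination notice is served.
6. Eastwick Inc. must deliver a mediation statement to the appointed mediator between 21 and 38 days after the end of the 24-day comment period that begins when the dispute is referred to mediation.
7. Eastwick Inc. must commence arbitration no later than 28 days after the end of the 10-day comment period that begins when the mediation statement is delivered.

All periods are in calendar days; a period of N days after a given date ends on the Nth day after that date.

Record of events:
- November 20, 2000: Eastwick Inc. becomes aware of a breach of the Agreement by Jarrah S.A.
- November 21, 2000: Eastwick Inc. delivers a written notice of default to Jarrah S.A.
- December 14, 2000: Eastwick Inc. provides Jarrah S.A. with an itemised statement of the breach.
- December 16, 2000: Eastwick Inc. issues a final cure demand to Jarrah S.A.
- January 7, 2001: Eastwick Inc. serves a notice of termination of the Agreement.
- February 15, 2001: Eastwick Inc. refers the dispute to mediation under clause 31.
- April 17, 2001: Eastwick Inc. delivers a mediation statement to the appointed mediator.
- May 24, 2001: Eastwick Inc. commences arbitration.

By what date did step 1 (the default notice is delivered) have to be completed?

Step 1 runs from November 20, 2000, when the breach is discovered. 30 days after November 20, 2000 is December 20, 2000.

December 20, 2000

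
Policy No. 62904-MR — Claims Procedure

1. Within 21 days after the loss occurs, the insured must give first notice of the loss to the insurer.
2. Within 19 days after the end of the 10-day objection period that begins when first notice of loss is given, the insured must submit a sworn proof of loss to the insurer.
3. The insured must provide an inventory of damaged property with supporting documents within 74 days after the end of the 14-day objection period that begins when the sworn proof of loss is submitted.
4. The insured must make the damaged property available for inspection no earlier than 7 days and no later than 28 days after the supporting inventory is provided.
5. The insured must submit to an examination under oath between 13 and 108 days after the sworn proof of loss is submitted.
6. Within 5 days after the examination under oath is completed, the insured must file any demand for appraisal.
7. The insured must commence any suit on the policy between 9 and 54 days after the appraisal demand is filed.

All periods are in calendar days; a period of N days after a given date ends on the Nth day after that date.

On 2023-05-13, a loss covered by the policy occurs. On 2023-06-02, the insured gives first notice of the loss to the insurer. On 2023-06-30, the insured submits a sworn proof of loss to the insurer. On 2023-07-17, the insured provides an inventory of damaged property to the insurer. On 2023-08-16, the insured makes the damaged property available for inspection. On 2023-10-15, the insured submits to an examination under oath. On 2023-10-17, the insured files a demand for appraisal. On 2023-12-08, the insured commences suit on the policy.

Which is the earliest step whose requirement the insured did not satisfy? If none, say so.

Step 4

Step 1: 21 days after 2023-05-13 (when the loss occurs) is 2023-06-03; 2023-06-02 is within that limit.
Step 2: 19 days after 2023-06-12 (end of the 10-day objection period, which began when first notice of loss is given on 2023-06-02) is 2023-07-01; 2023-06-30 is within that limit.
Step 3: 74 days after 2023-07-14 (end of the 14-day objection period, which began when the sworn proof of loss is submitted on 2023-06-30) is 2023-09-26; completed 2023-07-17, before the deadline.
Step 4: the window is 7–28 days after 2023-07-17 (when the supporting inventory is provided), so 2023-07-24 through 2023-08-14; 2023-08-16 is 2 days past the end of the window.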